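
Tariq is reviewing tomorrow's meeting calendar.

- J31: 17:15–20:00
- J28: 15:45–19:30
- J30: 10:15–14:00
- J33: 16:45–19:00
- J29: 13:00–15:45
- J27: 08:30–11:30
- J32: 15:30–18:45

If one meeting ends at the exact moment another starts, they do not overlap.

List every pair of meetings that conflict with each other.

J27 & J30, J28 & J31, J28 & J32, J28 & J33, J29 & J30, J29 & J32, J31 & J32, J31 & J33, J32 & J33

Sorted by start: J27, J30, J29, J32, J28, J33, J31.
J30 starts before J27 ends → J27 and J30 overlap.
J29 starts after J27 ends, so J27 has no further overlaps.
J29 starts before J30 ends → J30 and J29 overlap.
J32 starts after J30 ends, so J30 has no further overlaps.
J32 starts before J29 ends → J29 and J32 overlap.
J28 starts exactly when J29 ends (back-to-back, no overlap), so J29 has no further overlaps.
J28 starts before J32 ends → J32 and J28 overlap.
J33 starts before J32 ends → J32 and J33 overlap.
J31 starts before J32 ends → J32 and J31 overlap.
J33 starts before J28 ends → J28 and J33 overlap.
J31 starts before J28 ends → J28 and J31 overlap.
J31 starts before J33 ends → J33 and J31 overlap.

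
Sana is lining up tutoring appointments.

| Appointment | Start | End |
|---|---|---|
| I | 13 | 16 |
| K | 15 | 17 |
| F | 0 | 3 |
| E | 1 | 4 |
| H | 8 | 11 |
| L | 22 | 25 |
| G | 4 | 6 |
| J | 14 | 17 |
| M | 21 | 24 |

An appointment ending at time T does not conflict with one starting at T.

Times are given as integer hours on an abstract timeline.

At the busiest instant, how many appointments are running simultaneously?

Walk through starts and ends in time order (an end at T is processed before a start at T):
0 start F → 1
1 start E → 2
3 end F → 1
4 end E → 0
4 start G → 1
6 end G → 0
8 start H → 1
11 end H → 0
13 start I → 1
14 start J → 2
15 start K → 3
16 end I → 2
17 end J → 1
17 end K → 0
21 start M → 1
22 start L → 2
24 end M → 1
25 end L → 0
Peak is 3, at 15 (I, J, K).

3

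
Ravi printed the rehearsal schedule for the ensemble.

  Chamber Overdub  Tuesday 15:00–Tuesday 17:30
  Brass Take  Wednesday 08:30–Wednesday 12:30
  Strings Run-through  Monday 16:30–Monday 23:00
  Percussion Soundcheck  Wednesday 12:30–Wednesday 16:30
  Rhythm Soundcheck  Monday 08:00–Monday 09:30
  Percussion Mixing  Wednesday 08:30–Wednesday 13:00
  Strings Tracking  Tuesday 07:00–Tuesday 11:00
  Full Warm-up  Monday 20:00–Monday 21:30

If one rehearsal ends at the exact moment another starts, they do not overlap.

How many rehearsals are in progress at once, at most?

2

Walk through starts and ends in time order (an end at T is processed before a start at T):
Monday 08:00 start Rhythm Soundcheck → 1
Monday 09:30 end Rhythm Soundcheck → 0
Monday 16:30 start Strings Run-through → 1
Monday 20:00 start Full Warm-up → 2
Monday 21:30 end Full Warm-up → 1
Monday 23:00 end Strings Run-through → 0
Tuesday 07:00 start Strings Tracking → 1
Tuesday 11:00 end Strings Tracking → 0
Tuesday 15:00 start Chamber Overdub → 1
Tuesday 17:30 end Chamber Overdub → 0
Wednesday 08:30 start Brass Take → 1
Wednesday 08:30 start Percussion Mixing → 2
Wednesday 12:30 end Brass Take → 1
Wednesday 12:30 start Percussion Soundcheck → 2
Wednesday 13:00 end Percussion Mixing → 1
Wednesday 16:30 end Percussion Soundcheck → 0
Peak is 2, at Monday 20:00 (Full Warm-up, Strings Run-through).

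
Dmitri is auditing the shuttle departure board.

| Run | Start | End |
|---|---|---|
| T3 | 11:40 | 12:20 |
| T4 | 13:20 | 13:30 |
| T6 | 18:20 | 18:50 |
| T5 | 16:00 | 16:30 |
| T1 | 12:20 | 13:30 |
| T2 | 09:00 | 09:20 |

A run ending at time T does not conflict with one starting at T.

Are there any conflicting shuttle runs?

Yes

Sorted by start: T2, T3, T1, T4, T5, T6.
T3 starts after T2 ends, so T2 has no further overlaps.
T1 starts exactly when T3 ends (back-to-back, no overlap), so T3 has no further overlaps.
T4 starts before T1 ends → T1 and T4 overlap.
That's a conflict, so the schedule is not conflict-free.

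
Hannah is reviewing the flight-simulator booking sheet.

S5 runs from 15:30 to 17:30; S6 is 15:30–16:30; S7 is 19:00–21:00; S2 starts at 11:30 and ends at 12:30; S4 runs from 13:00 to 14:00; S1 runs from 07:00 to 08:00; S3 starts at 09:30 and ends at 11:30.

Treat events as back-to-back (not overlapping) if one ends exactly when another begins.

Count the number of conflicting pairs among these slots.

1

Check each pair: they overlap iff neither finishes before the other starts.
Sorted by start: S1, S3, S2, S4, S5, S6, S7.
S3 starts after S1 ends, so S1 has no further overlaps.
S2 starts exactly when S3 ends (back-to-back, no overlap), so S3 has no further overlaps.
S4 starts after S2 ends, so S2 has no further overlaps.
S5 starts after S4 ends, so S4 has no further overlaps.
S6 starts before S5 ends → S5 and S6 overlap.
S7 starts after S5 ends.
S7 starts after S6 ends.
Overlapping pairs: S5 & S6 — 1 in total.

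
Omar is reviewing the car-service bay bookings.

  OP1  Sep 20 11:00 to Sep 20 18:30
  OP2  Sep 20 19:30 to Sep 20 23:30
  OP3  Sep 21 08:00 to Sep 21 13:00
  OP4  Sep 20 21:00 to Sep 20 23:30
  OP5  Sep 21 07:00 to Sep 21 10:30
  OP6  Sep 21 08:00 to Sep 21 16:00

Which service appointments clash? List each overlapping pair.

OP2 & OP4, OP3 & OP5, OP3 & OP6, OP5 & OP6

Check each pair: they overlap iff neither finishes before the other starts.
Sorted by start: OP1, OP2, OP4, OP5, OP3, OP6.
OP2 starts after OP1 ends; OP1 is clear from here.
OP4 starts before OP2 ends → OP2 and OP4 overlap.
OP5 starts after OP2 ends; OP2 is clear from here.
OP5 starts after OP4 ends; OP4 is clear from here.
OP3 starts before OP5 ends → OP5 and OP3 overlap.
OP6 starts before OP5 ends → OP5 and OP6 overlap.
OP6 starts before OP3 ends → OP3 and OP6 overlap.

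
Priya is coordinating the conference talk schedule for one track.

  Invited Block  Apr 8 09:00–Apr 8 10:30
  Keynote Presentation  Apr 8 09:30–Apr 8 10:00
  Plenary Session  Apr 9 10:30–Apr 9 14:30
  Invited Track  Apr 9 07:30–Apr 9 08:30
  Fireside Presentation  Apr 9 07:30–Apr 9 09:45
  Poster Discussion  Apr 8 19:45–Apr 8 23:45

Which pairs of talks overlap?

Fireside Presentation & Invited Track, Invited Block & Keynote Presentation

Sorted by start: Invited Block, Keynote Presentation, Poster Discussion, Fireside Presentation, Invited Track, Plenary Session.
Keynote Presentation starts before Invited Block ends → Invited Block and Keynote Presentation overlap.
Poster Discussion starts after Invited Block ends, so Invited Block has no further overlaps.
Poster Discussion starts after Keynote Presentation ends, so Keynote Presentation has no further overlaps.
Fireside Presentation starts after Poster Discussion ends, so Poster Discussion has no further overlaps.
Invited Track starts before Fireside Presentation ends → Fireside Presentation and Invited Track overlap.
Plenary Session starts after Fireside Presentation ends.
Plenary Session starts after Invited Track ends.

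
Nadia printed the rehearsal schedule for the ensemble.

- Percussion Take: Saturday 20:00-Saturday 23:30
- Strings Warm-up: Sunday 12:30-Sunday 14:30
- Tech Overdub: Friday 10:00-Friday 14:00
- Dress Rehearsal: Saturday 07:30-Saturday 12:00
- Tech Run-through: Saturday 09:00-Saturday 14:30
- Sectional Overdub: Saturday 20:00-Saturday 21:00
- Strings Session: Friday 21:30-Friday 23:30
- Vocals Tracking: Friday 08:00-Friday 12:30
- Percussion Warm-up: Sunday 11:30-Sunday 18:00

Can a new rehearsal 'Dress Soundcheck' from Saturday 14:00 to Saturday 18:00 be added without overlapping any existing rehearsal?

No — it overlaps Tech Run-through

Vocals Tracking: ends Friday 12:30 at or before Dress Soundcheck starts Saturday 14:00 → clear.
Tech Overdub: ends Friday 14:00 at or before Dress Soundcheck starts Saturday 14:00 → clear.
Strings Session: ends Friday 23:30 at or before Dress Soundcheck starts Saturday 14:00 → clear.
Dress Rehearsal: ends Saturday 12:00 at or before Dress Soundcheck starts Saturday 14:00 → clear.
Tech Run-through: starts Saturday 09:00 before Dress Soundcheck ends Saturday 18:00, and ends Saturday 14:30 after Dress Soundcheck starts Saturday 14:00 → overlap.
Sectional Overdub: starts Saturday 20:00 at or after Dress Soundcheck ends Saturday 18:00 → clear.
Percussion Take: starts Saturday 20:00 at or after Dress Soundcheck ends Saturday 18:00 → clear.
Percussion Warm-up: starts Sunday 11:30 at or after Dress Soundcheck ends Saturday 18:00 → clear.
Strings Warm-up: starts Sunday 12:30 at or after Dress Soundcheck ends Saturday 18:00 → clear.
Dress Soundcheck overlaps Tech Run-through.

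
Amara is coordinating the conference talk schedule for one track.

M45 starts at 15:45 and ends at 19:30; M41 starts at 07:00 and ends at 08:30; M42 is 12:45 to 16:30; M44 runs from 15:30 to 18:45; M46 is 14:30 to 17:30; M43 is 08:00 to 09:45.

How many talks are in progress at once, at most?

Walk through starts and ends in time order (an end at T is processed before a start at T):
07:00 start M41 → 1
08:00 start M43 → 2
08:30 end M41 → 1
09:45 end M43 → 0
12:45 start M42 → 1
14:30 start M46 → 2
15:30 start M44 → 3
15:45 start M45 → 4
16:30 end M42 → 3
17:30 end M46 → 2
18:45 end M44 → 1
19:30 end M45 → 0
Peak is 4, at 15:45 (M42, M44, M45, M46).

4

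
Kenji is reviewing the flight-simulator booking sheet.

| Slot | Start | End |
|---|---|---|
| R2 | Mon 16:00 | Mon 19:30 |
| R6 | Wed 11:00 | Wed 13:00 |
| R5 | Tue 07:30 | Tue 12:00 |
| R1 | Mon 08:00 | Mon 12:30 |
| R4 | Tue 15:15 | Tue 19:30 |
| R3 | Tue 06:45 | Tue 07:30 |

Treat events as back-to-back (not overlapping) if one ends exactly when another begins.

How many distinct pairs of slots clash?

Check each pair: they overlap iff neither finishes before the other starts.
Sorted by start: R1, R2, R3, R5, R4, R6.
R2 starts after R1 ends — done with R1.
R3 starts after R2 ends — done with R2.
R5 starts exactly when R3 ends (back-to-back, no overlap) — done with R3.
R4 starts after R5 ends — done with R5.
R6 starts after R4 ends.
No pair overlaps.

0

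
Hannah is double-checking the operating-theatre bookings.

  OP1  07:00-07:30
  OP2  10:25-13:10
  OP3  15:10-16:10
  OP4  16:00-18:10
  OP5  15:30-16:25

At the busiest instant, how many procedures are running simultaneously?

3

Sort all start/end points and keep a running count:
07:00 start OP1 → 1
07:30 end OP1 → 0
10:25 start OP2 → 1
13:10 end OP2 → 0
15:10 start OP3 → 1
15:30 start OP5 → 2
16:00 start OP4 → 3
16:10 end OP3 → 2
16:25 end OP5 → 1
18:10 end OP4 → 0
Peak is 3, at 16:00 (OP3, OP4, OP5).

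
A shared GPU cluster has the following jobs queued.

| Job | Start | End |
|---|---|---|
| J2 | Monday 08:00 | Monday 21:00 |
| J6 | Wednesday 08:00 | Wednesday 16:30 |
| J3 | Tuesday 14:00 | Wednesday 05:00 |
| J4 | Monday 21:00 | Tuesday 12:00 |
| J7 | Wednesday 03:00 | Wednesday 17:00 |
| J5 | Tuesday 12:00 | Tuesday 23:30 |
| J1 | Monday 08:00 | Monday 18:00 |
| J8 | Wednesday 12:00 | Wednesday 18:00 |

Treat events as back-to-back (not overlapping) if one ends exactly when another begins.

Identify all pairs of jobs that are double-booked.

J1 & J2, J3 & J5, J3 & J7, J6 & J7, J6 & J8, J7 & J8

Check each pair: they overlap iff neither finishes before the other starts.
Sorted by start: J1, J2, J4, J5, J3, J7, J6, J8.
J2 starts before J1 ends → J1 and J2 overlap.
J4 starts after J1 ends — done with J1.
J4 starts exactly when J2 ends (back-to-back, no overlap) — done with J2.
J5 starts exactly when J4 ends (back-to-back, no overlap) — done with J4.
J3 starts before J5 ends → J5 and J3 overlap.
J7 starts after J5 ends — done with J5.
J7 starts before J3 ends → J3 and J7 overlap.
J6 starts after J3 ends — done with J3.
J6 starts before J7 ends → J7 and J6 overlap.
J8 starts before J7 ends → J7 and J8 overlap.
J8 starts before J6 ends → J6 and J8 overlap.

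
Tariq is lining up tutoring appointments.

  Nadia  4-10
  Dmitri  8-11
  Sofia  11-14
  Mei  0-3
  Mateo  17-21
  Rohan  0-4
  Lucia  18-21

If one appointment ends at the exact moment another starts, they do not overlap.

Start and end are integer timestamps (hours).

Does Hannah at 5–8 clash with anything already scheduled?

Yes — it overlaps Nadia

Mei: ends 3 at or before Hannah starts 5 → clear.
Rohan: ends 4 at or before Hannah starts 5 → clear.
Nadia: starts 4 before Hannah ends 8, and ends 10 after Hannah starts 5 → overlap.
Dmitri: starts 8 at or after Hannah ends 8 → clear.
Sofia: starts 11 at or after Hannah ends 8 → clear.
Mateo: starts 17 at or after Hannah ends 8 → clear.
Lucia: starts 18 at or after Hannah ends 8 → clear.
Hannah overlaps Nadia.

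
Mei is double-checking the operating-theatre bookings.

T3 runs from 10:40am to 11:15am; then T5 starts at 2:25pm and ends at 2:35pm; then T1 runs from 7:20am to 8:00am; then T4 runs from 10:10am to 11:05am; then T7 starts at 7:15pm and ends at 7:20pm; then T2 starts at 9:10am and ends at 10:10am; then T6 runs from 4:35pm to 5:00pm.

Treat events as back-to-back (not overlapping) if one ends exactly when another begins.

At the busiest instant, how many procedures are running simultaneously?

2

Sort all start/end points and keep a running count:
7:20am start T1 → 1
8:00am end T1 → 0
9:10am start T2 → 1
10:10am end T2 → 0
10:10am start T4 → 1
10:40am start T3 → 2
11:05am end T4 → 1
11:15am end T3 → 0
2:25pm start T5 → 1
2:35pm end T5 → 0
4:35pm start T6 → 1
5:00pm end T6 → 0
7:15pm start T7 → 1
7:20pm end T7 → 0
Peak is 2, at 10:40am (T3, T4).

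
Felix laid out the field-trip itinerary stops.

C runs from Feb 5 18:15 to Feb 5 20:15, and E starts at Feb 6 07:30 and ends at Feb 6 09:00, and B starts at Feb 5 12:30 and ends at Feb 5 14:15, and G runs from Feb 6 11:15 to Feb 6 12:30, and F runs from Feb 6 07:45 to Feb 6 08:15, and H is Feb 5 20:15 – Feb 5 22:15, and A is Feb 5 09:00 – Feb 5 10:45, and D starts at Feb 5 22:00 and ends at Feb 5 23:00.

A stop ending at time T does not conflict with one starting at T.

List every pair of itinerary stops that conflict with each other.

D & H, E & F

Sorted by start: A, B, C, H, D, E, F, G.
B starts after A ends, so A has no further overlaps.
C starts after B ends, so B has no further overlaps.
H starts exactly when C ends (back-to-back, no overlap), so C has no further overlaps.
D starts before H ends → H and D overlap.
E starts after H ends, so H has no further overlaps.
E starts after D ends, so D has no further overlaps.
F starts before E ends → E and F overlap.
G starts after E ends.
G starts after F ends.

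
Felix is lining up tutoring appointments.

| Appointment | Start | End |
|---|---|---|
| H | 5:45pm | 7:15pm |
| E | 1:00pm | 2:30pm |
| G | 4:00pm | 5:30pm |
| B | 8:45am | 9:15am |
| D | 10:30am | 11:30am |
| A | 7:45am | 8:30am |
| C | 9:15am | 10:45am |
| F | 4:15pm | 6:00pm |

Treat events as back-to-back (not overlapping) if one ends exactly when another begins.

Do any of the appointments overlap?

Yes

Two intervals overlap when each starts before the other ends.
Sorted by start: A, B, C, D, E, G, F, H.
B starts after A ends — done with A.
C starts exactly when B ends (back-to-back, no overlap) — done with B.
D starts before C ends → C and D overlap.
That's a conflict, so the schedule is not conflict-free.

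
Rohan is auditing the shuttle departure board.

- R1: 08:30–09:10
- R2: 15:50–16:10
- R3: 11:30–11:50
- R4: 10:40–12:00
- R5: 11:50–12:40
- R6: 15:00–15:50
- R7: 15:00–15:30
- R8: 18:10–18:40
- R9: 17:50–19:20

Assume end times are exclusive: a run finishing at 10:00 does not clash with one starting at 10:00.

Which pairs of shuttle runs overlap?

Sorted by start: R1, R4, R3, R5, R6, R7, R2, R9, R8.
R4 starts after R1 ends, so R1 has no further overlaps.
R3 starts before R4 ends → R4 and R3 overlap.
R5 starts before R4 ends → R4 and R5 overlap.
R6 starts after R4 ends, so R4 has no further overlaps.
R5 starts exactly when R3 ends (back-to-back, no overlap), so R3 has no further overlaps.
R6 starts after R5 ends, so R5 has no further overlaps.
R7 starts before R6 ends → R6 and R7 overlap.
R2 starts exactly when R6 ends (back-to-back, no overlap), so R6 has no further overlaps.
R2 starts after R7 ends, so R7 has no further overlaps.
R9 starts after R2 ends, so R2 has no further overlaps.
R8 starts before R9 ends → R9 and R8 overlap.

R3 & R4, R4 & R5, R6 & R7, R8 & R9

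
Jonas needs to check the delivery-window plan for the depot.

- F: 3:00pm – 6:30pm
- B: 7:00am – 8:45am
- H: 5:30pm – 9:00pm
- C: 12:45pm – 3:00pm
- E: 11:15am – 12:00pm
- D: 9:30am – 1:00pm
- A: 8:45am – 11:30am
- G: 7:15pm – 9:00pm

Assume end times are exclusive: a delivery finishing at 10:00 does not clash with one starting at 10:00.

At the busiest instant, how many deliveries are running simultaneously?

3

Sort all start/end points and keep a running count:
7:00am start B → 1
8:45am end B → 0
8:45am start A → 1
9:30am start D → 2
11:15am start E → 3
11:30am end A → 2
12:00pm end E → 1
12:45pm start C → 2
1:00pm end D → 1
3:00pm end C → 0
3:00pm start F → 1
5:30pm start H → 2
6:30pm end F → 1
7:15pm start G → 2
9:00pm end G → 1
9:00pm end H → 0
Peak is 3, at 11:15am (A, D, E).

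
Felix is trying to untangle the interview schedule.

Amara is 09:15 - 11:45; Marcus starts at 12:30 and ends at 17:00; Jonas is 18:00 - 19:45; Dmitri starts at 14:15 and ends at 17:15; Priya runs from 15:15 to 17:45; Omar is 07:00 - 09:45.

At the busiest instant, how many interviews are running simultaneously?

3

Sort all start/end points and keep a running count:
07:00 start Omar → 1
09:15 start Amara → 2
09:45 end Omar → 1
11:45 end Amara → 0
12:30 start Marcus → 1
14:15 start Dmitri → 2
15:15 start Priya → 3
17:00 end Marcus → 2
17:15 end Dmitri → 1
17:45 end Priya → 0
18:00 start Jonas → 1
19:45 end Jonas → 0
Peak is 3, at 15:15 (Dmitri, Marcus, Priya).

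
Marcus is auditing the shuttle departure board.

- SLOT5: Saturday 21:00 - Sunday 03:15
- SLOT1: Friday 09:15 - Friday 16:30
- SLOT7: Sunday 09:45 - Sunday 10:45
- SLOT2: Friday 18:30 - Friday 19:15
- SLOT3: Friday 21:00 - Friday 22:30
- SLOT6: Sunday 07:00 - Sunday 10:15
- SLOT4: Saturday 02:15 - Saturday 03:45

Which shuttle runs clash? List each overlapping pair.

Two intervals overlap when each starts before the other ends.
Sorted by start: SLOT1, SLOT2, SLOT3, SLOT4, SLOT5, SLOT6, SLOT7.
SLOT2 starts after SLOT1 ends, so nothing later overlaps SLOT1 either.
SLOT3 starts after SLOT2 ends, so nothing later overlaps SLOT2 either.
SLOT4 starts after SLOT3 ends, so nothing later overlaps SLOT3 either.
SLOT5 starts after SLOT4 ends, so nothing later overlaps SLOT4 either.
SLOT6 starts after SLOT5 ends, so nothing later overlaps SLOT5 either.
SLOT7 starts before SLOT6 ends → SLOT6 and SLOT7 overlap.

SLOT6 & SLOT7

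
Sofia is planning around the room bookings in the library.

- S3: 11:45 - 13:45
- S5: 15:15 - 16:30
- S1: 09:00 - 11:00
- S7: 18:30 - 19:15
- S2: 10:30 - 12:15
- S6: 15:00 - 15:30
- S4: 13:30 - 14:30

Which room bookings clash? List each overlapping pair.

Two intervals overlap when each starts before the other ends.
Sorted by start: S1, S2, S3, S4, S6, S5, S7.
S2 starts before S1 ends → S1 and S2 overlap.
S3 starts after S1 ends, so nothing later overlaps S1 either.
S3 starts before S2 ends → S2 and S3 overlap.
S4 starts after S2 ends, so nothing later overlaps S2 either.
S4 starts before S3 ends → S3 and S4 overlap.
S6 starts after S3 ends, so nothing later overlaps S3 either.
S6 starts after S4 ends, so nothing later overlaps S4 either.
S5 starts before S6 ends → S6 and S5 overlap.
S7 starts after S6 ends.
S7 starts after S5 ends.

S1 & S2, S2 & S3, S3 & S4, S5 & S6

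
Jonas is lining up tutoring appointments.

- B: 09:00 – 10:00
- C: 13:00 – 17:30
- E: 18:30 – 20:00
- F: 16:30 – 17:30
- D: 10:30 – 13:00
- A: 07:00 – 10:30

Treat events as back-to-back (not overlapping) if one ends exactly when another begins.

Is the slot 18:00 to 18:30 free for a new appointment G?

A: ends 10:30 at or before G starts 18:00 → clear.
B: ends 10:00 at or before G starts 18:00 → clear.
D: ends 13:00 at or before G starts 18:00 → clear.
C: ends 17:30 at or before G starts 18:00 → clear.
F: ends 17:30 at or before G starts 18:00 → clear.
E: starts 18:30 at or after G ends 18:30 → clear.

Yes — the slot is free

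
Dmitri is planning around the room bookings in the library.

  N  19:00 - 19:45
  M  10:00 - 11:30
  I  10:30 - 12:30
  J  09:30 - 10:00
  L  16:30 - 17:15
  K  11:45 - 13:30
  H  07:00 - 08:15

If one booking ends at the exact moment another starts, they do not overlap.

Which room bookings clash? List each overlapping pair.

Sorted by start: H, J, M, I, K, L, N.
J starts after H ends — done with H.
M starts exactly when J ends (back-to-back, no overlap) — done with J.
I starts before M ends → M and I overlap.
K starts after M ends — done with M.
K starts before I ends → I and K overlap.
L starts after I ends — done with I.
L starts after K ends — done with K.
N starts after L ends.

I & K, I & M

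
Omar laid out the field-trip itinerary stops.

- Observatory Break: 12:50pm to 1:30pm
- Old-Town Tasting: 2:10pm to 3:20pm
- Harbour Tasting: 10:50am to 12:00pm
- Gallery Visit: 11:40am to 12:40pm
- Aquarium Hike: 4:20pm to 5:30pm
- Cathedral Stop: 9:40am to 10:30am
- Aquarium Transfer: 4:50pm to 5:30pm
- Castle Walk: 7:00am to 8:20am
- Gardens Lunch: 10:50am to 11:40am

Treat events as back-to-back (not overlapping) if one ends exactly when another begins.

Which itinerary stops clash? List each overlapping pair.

Check each pair: they overlap iff neither finishes before the other starts.
Sorted by start: Castle Walk, Cathedral Stop, Gardens Lunch, Harbour Tasting, Gallery Visit, Observatory Break, Old-Town Tasting, Aquarium Hike, Aquarium Transfer.
Cathedral Stop starts after Castle Walk ends — done with Castle Walk.
Gardens Lunch starts after Cathedral Stop ends — done with Cathedral Stop.
Harbour Tasting starts before Gardens Lunch ends → Gardens Lunch and Harbour Tasting overlap.
Gallery Visit starts exactly when Gardens Lunch ends (back-to-back, no overlap) — done with Gardens Lunch.
Gallery Visit starts before Harbour Tasting ends → Harbour Tasting and Gallery Visit overlap.
Observatory Break starts after Harbour Tasting ends — done with Harbour Tasting.
Observatory Break starts after Gallery Visit ends — done with Gallery Visit.
Old-Town Tasting starts after Observatory Break ends — done with Observatory Break.
Aquarium Hike starts after Old-Town Tasting ends — done with Old-Town Tasting.
Aquarium Transfer starts before Aquarium Hike ends → Aquarium Hike and Aquarium Transfer overlap.

Aquarium Hike & Aquarium Transfer, Gallery Visit & Harbour Tasting, Gardens Lunch & Harbour Tasting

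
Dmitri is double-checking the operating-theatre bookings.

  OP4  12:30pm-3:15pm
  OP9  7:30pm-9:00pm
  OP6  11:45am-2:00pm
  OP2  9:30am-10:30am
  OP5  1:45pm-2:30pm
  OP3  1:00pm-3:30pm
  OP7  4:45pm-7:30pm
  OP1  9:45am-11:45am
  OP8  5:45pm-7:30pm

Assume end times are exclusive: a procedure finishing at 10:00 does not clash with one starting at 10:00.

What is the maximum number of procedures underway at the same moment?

4

Sweep the timeline, counting +1 at each start and −1 at each end (ends before starts at a tie):
9:30am start OP2 → 1
9:45am start OP1 → 2
10:30am end OP2 → 1
11:45am end OP1 → 0
11:45am start OP6 → 1
12:30pm start OP4 → 2
1:00pm start OP3 → 3
1:45pm start OP5 → 4
2:00pm end OP6 → 3
2:30pm end OP5 → 2
3:15pm end OP4 → 1
3:30pm end OP3 → 0
4:45pm start OP7 → 1
5:45pm start OP8 → 2
7:30pm end OP7 → 1
7:30pm end OP8 → 0
7:30pm start OP9 → 1
9:00pm end OP9 → 0
Peak is 4, at 1:45pm (OP3, OP4, OP5, OP6).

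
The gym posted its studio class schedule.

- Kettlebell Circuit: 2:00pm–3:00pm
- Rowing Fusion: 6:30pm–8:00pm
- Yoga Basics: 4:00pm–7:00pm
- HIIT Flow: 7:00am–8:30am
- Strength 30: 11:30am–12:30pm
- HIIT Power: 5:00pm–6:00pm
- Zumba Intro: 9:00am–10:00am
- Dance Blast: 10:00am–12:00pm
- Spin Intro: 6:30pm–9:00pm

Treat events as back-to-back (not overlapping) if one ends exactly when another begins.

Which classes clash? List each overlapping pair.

Dance Blast & Strength 30, HIIT Power & Yoga Basics, Rowing Fusion & Spin Intro, Rowing Fusion & Yoga Basics, Spin Intro & Yoga Basics

Two intervals overlap when each starts before the other ends.
Sorted by start: HIIT Flow, Zumba Intro, Dance Blast, Strength 30, Kettlebell Circuit, Yoga Basics, HIIT Power, Rowing Fusion, Spin Intro.
Zumba Intro starts after HIIT Flow ends; HIIT Flow is clear from here.
Dance Blast starts exactly when Zumba Intro ends (back-to-back, no overlap); Zumba Intro is clear from here.
Strength 30 starts before Dance Blast ends → Dance Blast and Strength 30 overlap.
Kettlebell Circuit starts after Dance Blast ends; Dance Blast is clear from here.
Kettlebell Circuit starts after Strength 30 ends; Strength 30 is clear from here.
Yoga Basics starts after Kettlebell Circuit ends; Kettlebell Circuit is clear from here.
HIIT Power starts before Yoga Basics ends → Yoga Basics and HIIT Power overlap.
Rowing Fusion starts before Yoga Basics ends → Yoga Basics and Rowing Fusion overlap.
Spin Intro starts before Yoga Basics ends → Yoga Basics and Spin Intro overlap.
Rowing Fusion starts after HIIT Power ends; HIIT Power is clear from here.
Spin Intro starts before Rowing Fusion ends → Rowing Fusion and Spin Intro overlap.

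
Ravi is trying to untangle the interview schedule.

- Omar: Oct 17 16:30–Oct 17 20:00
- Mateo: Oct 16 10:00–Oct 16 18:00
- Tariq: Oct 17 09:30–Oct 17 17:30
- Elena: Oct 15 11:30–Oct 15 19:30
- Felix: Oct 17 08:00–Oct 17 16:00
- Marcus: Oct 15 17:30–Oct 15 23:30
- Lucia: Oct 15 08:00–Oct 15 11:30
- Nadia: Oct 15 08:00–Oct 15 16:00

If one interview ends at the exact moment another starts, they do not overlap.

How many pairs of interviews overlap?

5

Sorted by start: Nadia, Lucia, Elena, Marcus, Mateo, Felix, Tariq, Omar.
Lucia starts before Nadia ends → Nadia and Lucia overlap.
Elena starts before Nadia ends → Nadia and Elena overlap.
Marcus starts after Nadia ends, so Nadia has no further overlaps.
Elena starts exactly when Lucia ends (back-to-back, no overlap), so Lucia has no further overlaps.
Marcus starts before Elena ends → Elena and Marcus overlap.
Mateo starts after Elena ends, so Elena has no further overlaps.
Mateo starts after Marcus ends, so Marcus has no further overlaps.
Felix starts after Mateo ends, so Mateo has no further overlaps.
Tariq starts before Felix ends → Felix and Tariq overlap.
Omar starts after Felix ends.
Omar starts before Tariq ends → Tariq and Omar overlap.
Overlapping pairs: Elena & Marcus, Elena & Nadia, Felix & Tariq, Lucia & Nadia, Omar & Tariq — 5 in total.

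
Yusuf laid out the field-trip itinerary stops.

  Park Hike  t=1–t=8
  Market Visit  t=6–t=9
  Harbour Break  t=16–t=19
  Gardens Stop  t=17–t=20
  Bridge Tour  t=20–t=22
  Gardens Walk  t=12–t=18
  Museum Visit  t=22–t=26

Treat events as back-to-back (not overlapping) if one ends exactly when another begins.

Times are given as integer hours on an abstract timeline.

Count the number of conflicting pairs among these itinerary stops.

Two intervals overlap when each starts before the other ends.
Sorted by start: Park Hike, Market Visit, Gardens Walk, Harbour Break, Gardens Stop, Bridge Tour, Museum Visit.
Market Visit starts before Park Hike ends → Park Hike and Market Visit overlap.
Gardens Walk starts after Park Hike ends — done with Park Hike.
Gardens Walk starts after Market Visit ends — done with Market Visit.
Harbour Break starts before Gardens Walk ends → Gardens Walk and Harbour Break overlap.
Gardens Stop starts before Gardens Walk ends → Gardens Walk and Gardens Stop overlap.
Bridge Tour starts after Gardens Walk ends — done with Gardens Walk.
Gardens Stop starts before Harbour Break ends → Harbour Break and Gardens Stop overlap.
Bridge Tour starts after Harbour Break ends — done with Harbour Break.
Bridge Tour starts exactly when Gardens Stop ends (back-to-back, no overlap) — done with Gardens Stop.
Museum Visit starts exactly when Bridge Tour ends (back-to-back, no overlap).
Overlapping pairs: Gardens Stop & Gardens Walk, Gardens Stop & Harbour Break, Gardens Walk & Harbour Break, Market Visit & Park Hike — 4 in total.

4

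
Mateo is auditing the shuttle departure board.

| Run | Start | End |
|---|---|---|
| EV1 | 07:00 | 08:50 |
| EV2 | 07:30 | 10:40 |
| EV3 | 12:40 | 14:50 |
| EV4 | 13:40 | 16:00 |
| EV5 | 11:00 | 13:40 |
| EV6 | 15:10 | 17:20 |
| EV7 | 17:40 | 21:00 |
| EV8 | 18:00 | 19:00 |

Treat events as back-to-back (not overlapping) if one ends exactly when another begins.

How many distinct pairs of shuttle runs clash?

5

Sorted by start: EV1, EV2, EV5, EV3, EV4, EV6, EV7, EV8.
EV2 starts before EV1 ends → EV1 and EV2 overlap.
EV5 starts after EV1 ends, so nothing later overlaps EV1 either.
EV5 starts after EV2 ends, so nothing later overlaps EV2 either.
EV3 starts before EV5 ends → EV5 and EV3 overlap.
EV4 starts exactly when EV5 ends (back-to-back, no overlap), so nothing later overlaps EV5 either.
EV4 starts before EV3 ends → EV3 and EV4 overlap.
EV6 starts after EV3 ends, so nothing later overlaps EV3 either.
EV6 starts before EV4 ends → EV4 and EV6 overlap.
EV7 starts after EV4 ends, so nothing later overlaps EV4 either.
EV7 starts after EV6 ends, so nothing later overlaps EV6 either.
EV8 starts before EV7 ends → EV7 and EV8 overlap.
Overlapping pairs: EV1 & EV2, EV3 & EV4, EV3 & EV5, EV4 & EV6, EV7 & EV8 — 5 in total.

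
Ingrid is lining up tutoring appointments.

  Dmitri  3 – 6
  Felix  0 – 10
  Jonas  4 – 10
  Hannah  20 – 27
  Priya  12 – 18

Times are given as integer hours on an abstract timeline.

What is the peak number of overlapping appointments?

3

Sort all start/end points and keep a running count:
0 start Felix → 1
3 start Dmitri → 2
4 start Jonas → 3
6 end Dmitri → 2
10 end Felix → 1
10 end Jonas → 0
12 start Priya → 1
18 end Priya → 0
20 start Hannah → 1
27 end Hannah → 0
Peak is 3, at 4 (Dmitri, Felix, Jonas).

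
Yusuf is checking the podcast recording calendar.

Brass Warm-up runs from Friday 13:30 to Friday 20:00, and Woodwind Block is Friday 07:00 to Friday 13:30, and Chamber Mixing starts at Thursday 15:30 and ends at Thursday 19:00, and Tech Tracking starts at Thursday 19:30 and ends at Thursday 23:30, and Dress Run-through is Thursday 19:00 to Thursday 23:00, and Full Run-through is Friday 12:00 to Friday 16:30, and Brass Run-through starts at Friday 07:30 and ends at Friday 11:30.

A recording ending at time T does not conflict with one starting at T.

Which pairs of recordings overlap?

Brass Run-through & Woodwind Block, Brass Warm-up & Full Run-through, Dress Run-through & Tech Tracking, Full Run-through & Woodwind Block

Two intervals overlap when each starts before the other ends.
Sorted by start: Chamber Mixing, Dress Run-through, Tech Tracking, Woodwind Block, Brass Run-through, Full Run-through, Brass Warm-up.
Dress Run-through starts exactly when Chamber Mixing ends (back-to-back, no overlap) — done with Chamber Mixing.
Tech Tracking starts before Dress Run-through ends → Dress Run-through and Tech Tracking overlap.
Woodwind Block starts after Dress Run-through ends — done with Dress Run-through.
Woodwind Block starts after Tech Tracking ends — done with Tech Tracking.
Brass Run-through starts before Woodwind Block ends → Woodwind Block and Brass Run-through overlap.
Full Run-through starts before Woodwind Block ends → Woodwind Block and Full Run-through overlap.
Brass Warm-up starts exactly when Woodwind Block ends (back-to-back, no overlap).
Full Run-through starts after Brass Run-through ends — done with Brass Run-through.
Brass Warm-up starts before Full Run-through ends → Full Run-through and Brass Warm-up overlap.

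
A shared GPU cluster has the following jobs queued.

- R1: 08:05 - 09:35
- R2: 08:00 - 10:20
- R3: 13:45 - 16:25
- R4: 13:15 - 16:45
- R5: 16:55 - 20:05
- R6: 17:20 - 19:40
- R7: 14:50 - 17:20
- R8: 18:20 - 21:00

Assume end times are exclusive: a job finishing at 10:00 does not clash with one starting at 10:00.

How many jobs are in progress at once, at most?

Sort all start/end points and keep a running count:
08:00 start R2 → 1
08:05 start R1 → 2
09:35 end R1 → 1
10:20 end R2 → 0
13:15 start R4 → 1
13:45 start R3 → 2
14:50 start R7 → 3
16:25 end R3 → 2
16:45 end R4 → 1
16:55 start R5 → 2
17:20 end R7 → 1
17:20 start R6 → 2
18:20 start R8 → 3
19:40 end R6 → 2
20:05 end R5 → 1
21:00 end R8 → 0
Peak is 3, at 14:50 (R3, R4, R7).

3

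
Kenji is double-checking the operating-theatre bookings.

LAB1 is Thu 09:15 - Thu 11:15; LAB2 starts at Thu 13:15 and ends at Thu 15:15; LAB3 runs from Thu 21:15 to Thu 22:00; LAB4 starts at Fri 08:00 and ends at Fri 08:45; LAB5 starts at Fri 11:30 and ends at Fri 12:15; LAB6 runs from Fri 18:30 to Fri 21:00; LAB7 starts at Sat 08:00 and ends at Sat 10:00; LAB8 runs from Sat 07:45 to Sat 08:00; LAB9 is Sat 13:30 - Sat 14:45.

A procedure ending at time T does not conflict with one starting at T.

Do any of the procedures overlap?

Sorted by start: LAB1, LAB2, LAB3, LAB4, LAB5, LAB6, LAB8, LAB7, LAB9.
LAB2 starts after LAB1 ends, so LAB1 has no further overlaps.
LAB3 starts after LAB2 ends, so LAB2 has no further overlaps.
LAB4 starts after LAB3 ends, so LAB3 has no further overlaps.
LAB5 starts after LAB4 ends, so LAB4 has no further overlaps.
LAB6 starts after LAB5 ends, so LAB5 has no further overlaps.
LAB8 starts after LAB6 ends, so LAB6 has no further overlaps.
LAB7 starts exactly when LAB8 ends (back-to-back, no overlap), so LAB8 has no further overlaps.
LAB9 starts after LAB7 ends.
Every pair is clear; the schedule has no overlaps.

No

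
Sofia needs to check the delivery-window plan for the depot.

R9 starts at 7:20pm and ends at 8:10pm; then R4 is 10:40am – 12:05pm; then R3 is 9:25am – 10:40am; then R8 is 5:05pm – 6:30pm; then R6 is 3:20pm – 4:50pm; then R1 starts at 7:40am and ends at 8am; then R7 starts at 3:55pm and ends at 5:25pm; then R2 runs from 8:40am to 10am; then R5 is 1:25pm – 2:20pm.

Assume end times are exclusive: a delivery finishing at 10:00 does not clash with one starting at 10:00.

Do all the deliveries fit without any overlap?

No

Check each pair: they overlap iff neither finishes before the other starts.
Sorted by start: R1, R2, R3, R4, R5, R6, R7, R8, R9.
R2 starts after R1 ends, so nothing later overlaps R1 either.
R3 starts before R2 ends → R2 and R3 overlap.
That's a conflict, so the schedule is not conflict-free.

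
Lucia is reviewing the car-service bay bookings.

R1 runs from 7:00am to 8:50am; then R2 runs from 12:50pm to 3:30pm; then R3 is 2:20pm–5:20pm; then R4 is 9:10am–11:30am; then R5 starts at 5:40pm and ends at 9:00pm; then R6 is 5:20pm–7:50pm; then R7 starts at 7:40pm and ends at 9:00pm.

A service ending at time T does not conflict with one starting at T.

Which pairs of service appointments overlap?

Check each pair: they overlap iff neither finishes before the other starts.
Sorted by start: R1, R4, R2, R3, R6, R5, R7.
R4 starts after R1 ends — done with R1.
R2 starts after R4 ends — done with R4.
R3 starts before R2 ends → R2 and R3 overlap.
R6 starts after R2 ends — done with R2.
R6 starts exactly when R3 ends (back-to-back, no overlap) — done with R3.
R5 starts before R6 ends → R6 and R5 overlap.
R7 starts before R6 ends → R6 and R7 overlap.
R7 starts before R5 ends → R5 and R7 overlap.

R2 & R3, R5 & R6, R5 & R7, R6 & R7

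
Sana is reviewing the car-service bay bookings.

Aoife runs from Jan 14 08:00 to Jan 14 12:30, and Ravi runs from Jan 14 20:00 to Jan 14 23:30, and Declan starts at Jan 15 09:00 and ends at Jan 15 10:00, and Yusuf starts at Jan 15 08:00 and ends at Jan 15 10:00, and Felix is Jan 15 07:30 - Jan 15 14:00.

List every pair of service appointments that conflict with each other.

Sorted by start: Aoife, Ravi, Felix, Yusuf, Declan.
Ravi starts after Aoife ends; Aoife is clear from here.
Felix starts after Ravi ends; Ravi is clear from here.
Yusuf starts before Felix ends → Felix and Yusuf overlap.
Declan starts before Felix ends → Felix and Declan overlap.
Declan starts before Yusuf ends → Yusuf and Declan overlap.

Declan & Felix, Declan & Yusuf, Felix & Yusuf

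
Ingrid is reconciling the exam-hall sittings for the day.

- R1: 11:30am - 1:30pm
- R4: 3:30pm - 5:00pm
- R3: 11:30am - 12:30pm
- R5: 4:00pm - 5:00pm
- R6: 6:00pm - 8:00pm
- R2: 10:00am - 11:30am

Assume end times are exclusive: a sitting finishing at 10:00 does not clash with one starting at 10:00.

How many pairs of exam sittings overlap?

Sorted by start: R2, R1, R3, R4, R5, R6.
R1 starts exactly when R2 ends (back-to-back, no overlap), so nothing later overlaps R2 either.
R3 starts before R1 ends → R1 and R3 overlap.
R4 starts after R1 ends, so nothing later overlaps R1 either.
R4 starts after R3 ends, so nothing later overlaps R3 either.
R5 starts before R4 ends → R4 and R5 overlap.
R6 starts after R4 ends.
R6 starts after R5 ends.
Overlapping pairs: R1 & R3, R4 & R5 — 2 in total.

2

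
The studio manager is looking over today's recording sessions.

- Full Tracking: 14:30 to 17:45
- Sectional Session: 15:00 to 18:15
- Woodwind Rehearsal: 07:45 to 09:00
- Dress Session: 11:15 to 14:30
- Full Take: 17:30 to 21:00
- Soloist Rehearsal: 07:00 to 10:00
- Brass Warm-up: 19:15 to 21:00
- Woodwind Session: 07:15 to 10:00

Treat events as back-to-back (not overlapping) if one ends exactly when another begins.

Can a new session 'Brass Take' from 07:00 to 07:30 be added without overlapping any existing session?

Soloist Rehearsal: starts 07:00 before Brass Take ends 07:30, and ends 10:00 after Brass Take starts 07:00 → overlap.
Woodwind Session: starts 07:15 before Brass Take ends 07:30, and ends 10:00 after Brass Take starts 07:00 → overlap.
Woodwind Rehearsal: starts 07:45 at or after Brass Take ends 07:30 → clear.
Dress Session: starts 11:15 at or after Brass Take ends 07:30 → clear.
Full Tracking: starts 14:30 at or after Brass Take ends 07:30 → clear.
Sectional Session: starts 15:00 at or after Brass Take ends 07:30 → clear.
Full Take: starts 17:30 at or after Brass Take ends 07:30 → clear.
Brass Warm-up: starts 19:15 at or after Brass Take ends 07:30 → clear.
Brass Take overlaps Woodwind Session, Soloist Rehearsal.

No — it overlaps Soloist Rehearsal, Woodwind Session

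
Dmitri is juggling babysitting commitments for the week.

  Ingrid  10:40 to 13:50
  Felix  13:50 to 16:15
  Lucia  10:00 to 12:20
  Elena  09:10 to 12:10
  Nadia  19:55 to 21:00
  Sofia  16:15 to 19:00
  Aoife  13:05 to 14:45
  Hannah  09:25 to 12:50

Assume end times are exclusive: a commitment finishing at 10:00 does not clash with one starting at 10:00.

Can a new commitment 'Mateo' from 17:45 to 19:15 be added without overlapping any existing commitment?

No — it overlaps Sofia

Elena: ends 12:10 at or before Mateo starts 17:45 → clear.
Hannah: ends 12:50 at or before Mateo starts 17:45 → clear.
Lucia: ends 12:20 at or before Mateo starts 17:45 → clear.
Ingrid: ends 13:50 at or before Mateo starts 17:45 → clear.
Aoife: ends 14:45 at or before Mateo starts 17:45 → clear.
Felix: ends 16:15 at or before Mateo starts 17:45 → clear.
Sofia: starts 16:15 before Mateo ends 19:15, and ends 19:00 after Mateo starts 17:45 → overlap.
Nadia: starts 19:55 at or after Mateo ends 19:15 → clear.
Mateo overlaps Sofia.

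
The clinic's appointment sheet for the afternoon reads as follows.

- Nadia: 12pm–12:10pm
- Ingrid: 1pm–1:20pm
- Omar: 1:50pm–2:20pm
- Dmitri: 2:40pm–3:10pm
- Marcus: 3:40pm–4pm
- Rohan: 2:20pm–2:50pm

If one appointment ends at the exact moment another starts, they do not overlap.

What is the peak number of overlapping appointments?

2

Walk through starts and ends in time order (an end at T is processed before a start at T):
12pm start Nadia → 1
12:10pm end Nadia → 0
1pm start Ingrid → 1
1:20pm end Ingrid → 0
1:50pm start Omar → 1
2:20pm end Omar → 0
2:20pm start Rohan → 1
2:40pm start Dmitri → 2
2:50pm end Rohan → 1
3:10pm end Dmitri → 0
3:40pm start Marcus → 1
4pm end Marcus → 0
Peak is 2, at 2:40pm (Dmitri, Rohan).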